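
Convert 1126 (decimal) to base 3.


Divide by 3 repeatedly:
1126 ÷ 3 = 375 remainder 1
375 ÷ 3 = 125 remainder 0
125 ÷ 3 = 41 remainder 2
41 ÷ 3 = 13 remainder 2
13 ÷ 3 = 4 remainder 1
4 ÷ 3 = 1 remainder 1
1 ÷ 3 = 0 remainder 1
Reading remainders bottom-up:
= 1112201


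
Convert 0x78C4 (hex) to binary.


Each hex digit → 4 binary bits:
  7 = 0111
  8 = 1000
  C = 1100
  4 = 0100
Concatenate: 0111 1000 1100 0100
= 0111100011000100


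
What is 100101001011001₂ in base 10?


Positional values:
Bit 0: 1 × 2^0 = 1
Bit 3: 1 × 2^3 = 8
Bit 4: 1 × 2^4 = 16
Bit 6: 1 × 2^6 = 64
Bit 9: 1 × 2^9 = 512
Bit 11: 1 × 2^11 = 2048
Bit 14: 1 × 2^14 = 16384
Sum = 1 + 8 + 16 + 64 + 512 + 2048 + 16384
= 19033


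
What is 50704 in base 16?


Divide by 16 repeatedly:
50704 ÷ 16 = 3169 remainder 0 (0)
3169 ÷ 16 = 198 remainder 1 (1)
198 ÷ 16 = 12 remainder 6 (6)
12 ÷ 16 = 0 remainder 12 (C)
Reading remainders bottom-up:
= 0xC610


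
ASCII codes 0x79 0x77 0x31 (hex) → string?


Codes (hex): 0x79 0x77 0x31
Per-code ASCII lookup:
  0x79 = 121  (range 97-122: lowercase, 121 - 97 = 24) → 'y'
  0x77 = 119  (range 97-122: lowercase, 119 - 97 = 22) → 'w'
  0x31 = 49  (range 48-57: digits, 49 - 48 = 1) → '1'
= 'yw1'


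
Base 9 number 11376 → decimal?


Positional values (base 9):
  6 × 9^0 = 6 × 1 = 6
  7 × 9^1 = 7 × 9 = 63
  3 × 9^2 = 3 × 81 = 243
  1 × 9^3 = 1 × 729 = 729
  1 × 9^4 = 1 × 6561 = 6561
Sum = 6 + 63 + 243 + 729 + 6561
= 7602


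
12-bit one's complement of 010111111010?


Original: 010111111010
Invert all bits:
  bit 0: 0 → 1
  bit 1: 1 → 0
  bit 2: 0 → 1
  bit 3: 1 → 0
  bit 4: 1 → 0
  bit 5: 1 → 0
  bit 6: 1 → 0
  bit 7: 1 → 0
  bit 8: 1 → 0
  bit 9: 0 → 1
  bit 10: 1 → 0
  bit 11: 0 → 1
= 101000000101


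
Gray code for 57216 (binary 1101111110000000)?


Binary: 1101111110000000
Gray code: G = B XOR (B >> 1)
B >> 1 = 0110111111000000
1101111110000000 XOR 0110111111000000:
  1 XOR 0 = 1
  1 XOR 1 = 0
  0 XOR 1 = 1
  1 XOR 0 = 1
  1 XOR 1 = 0
  1 XOR 1 = 0
  1 XOR 1 = 0
  1 XOR 1 = 0
  1 XOR 1 = 0
  0 XOR 1 = 1
  0 XOR 0 = 0
  0 XOR 0 = 0
  0 XOR 0 = 0
  0 XOR 0 = 0
  0 XOR 0 = 0
  0 XOR 0 = 0
= 1011000001000000


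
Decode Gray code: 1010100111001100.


Gray code: 1010100111001100
MSB stays the same: 1
Each subsequent bit = prev_binary XOR current_gray:
  B[1] = 1 XOR 0 = 1
  B[2] = 1 XOR 1 = 0
  B[3] = 0 XOR 0 = 0
  B[4] = 0 XOR 1 = 1
  B[5] = 1 XOR 0 = 1
  B[6] = 1 XOR 0 = 1
  B[7] = 1 XOR 1 = 0
  B[8] = 0 XOR 1 = 1
  B[9] = 1 XOR 1 = 0
  B[10] = 0 XOR 0 = 0
  B[11] = 0 XOR 0 = 0
  B[12] = 0 XOR 1 = 1
  B[13] = 1 XOR 1 = 0
  B[14] = 0 XOR 0 = 0
  B[15] = 0 XOR 0 = 0
= 1100111010001000 (52872 decimal)


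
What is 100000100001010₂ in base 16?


Group into 4-bit nibbles: 0100000100001010
  0100 = 4
  0001 = 1
  0000 = 0
  1010 = A
= 0x410A


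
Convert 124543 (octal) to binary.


Each octal digit → 3 binary bits:
  1 = 001
  2 = 010
  4 = 100
  5 = 101
  4 = 100
  3 = 011
Concatenate: 001 010 100 101 100 011
= 001010100101100011


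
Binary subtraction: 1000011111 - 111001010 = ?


Align and subtract column by column (LSB to MSB, borrowing when needed):
  1000011111
- 0111001010
  ----------
  col 0: (1 - 0 borrow-in) - 0 → 1 - 0 = 1, borrow out 0
  col 1: (1 - 0 borrow-in) - 1 → 1 - 1 = 0, borrow out 0
  col 2: (1 - 0 borrow-in) - 0 → 1 - 0 = 1, borrow out 0
  col 3: (1 - 0 borrow-in) - 1 → 1 - 1 = 0, borrow out 0
  col 4: (1 - 0 borrow-in) - 0 → 1 - 0 = 1, borrow out 0
  col 5: (0 - 0 borrow-in) - 0 → 0 - 0 = 0, borrow out 0
  col 6: (0 - 0 borrow-in) - 1 → borrow from next column: (0+2) - 1 = 1, borrow out 1
  col 7: (0 - 1 borrow-in) - 1 → borrow from next column: (-1+2) - 1 = 0, borrow out 1
  col 8: (0 - 1 borrow-in) - 1 → borrow from next column: (-1+2) - 1 = 0, borrow out 1
  col 9: (1 - 1 borrow-in) - 0 → 0 - 0 = 0, borrow out 0
Reading bits MSB→LSB: 0001010101
Strip leading zeros: 1010101
= 1010101


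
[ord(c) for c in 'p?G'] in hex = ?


String: 'p?G'  (3 characters)
Per-character ASCII lookup:
  'p': lowercase starts at 97: 'p' = 97 + 15 = 112 → 0x70
  '?': special character: '?' = 63 → 0x3F
  'G': uppercase starts at 65: 'G' = 65 + 6 = 71 → 0x47
= 0x70 0x3F 0x47


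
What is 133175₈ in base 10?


Positional values:
Position 0: 5 × 8^0 = 5
Position 1: 7 × 8^1 = 56
Position 2: 1 × 8^2 = 64
Position 3: 3 × 8^3 = 1536
Position 4: 3 × 8^4 = 12288
Position 5: 1 × 8^5 = 32768
Sum = 5 + 56 + 64 + 1536 + 12288 + 32768
= 46717


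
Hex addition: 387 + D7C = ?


Align and add column by column (LSB to MSB, each column mod 16 with carry):
  0387
+ 0D7C
  ----
  col 0: 7(7) + C(12) + 0 (carry in) = 19 → 3(3), carry out 1
  col 1: 8(8) + 7(7) + 1 (carry in) = 16 → 0(0), carry out 1
  col 2: 3(3) + D(13) + 1 (carry in) = 17 → 1(1), carry out 1
  col 3: 0(0) + 0(0) + 1 (carry in) = 1 → 1(1), carry out 0
Reading digits MSB→LSB: 1103
Strip leading zeros: 1103
= 0x1103


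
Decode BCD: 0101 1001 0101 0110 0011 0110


Each 4-bit group → digit:
  0101 → 5
  1001 → 9
  0101 → 5
  0110 → 6
  0011 → 3
  0110 → 6
= 595636


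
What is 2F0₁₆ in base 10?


Positional values:
Position 0: 0 × 16^0 = 0 × 1 = 0
Position 1: F × 16^1 = 15 × 16 = 240
Position 2: 2 × 16^2 = 2 × 256 = 512
Sum = 0 + 240 + 512
= 752


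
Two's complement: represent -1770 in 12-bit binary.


Original: 011011101010
Step 1 - Invert all bits: 100100010101
Step 2 - Add 1: 100100010101 + 1
= 100100010110 (represents -1770)


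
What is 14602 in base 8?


Divide by 8 repeatedly:
14602 ÷ 8 = 1825 remainder 2
1825 ÷ 8 = 228 remainder 1
228 ÷ 8 = 28 remainder 4
28 ÷ 8 = 3 remainder 4
3 ÷ 8 = 0 remainder 3
Reading remainders bottom-up:
= 0o34412


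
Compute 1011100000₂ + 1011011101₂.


Align and add column by column (LSB to MSB, carry propagating):
  01011100000
+ 01011011101
  -----------
  col 0: 0 + 1 + 0 (carry in) = 1 → bit 1, carry out 0
  col 1: 0 + 0 + 0 (carry in) = 0 → bit 0, carry out 0
  col 2: 0 + 1 + 0 (carry in) = 1 → bit 1, carry out 0
  col 3: 0 + 1 + 0 (carry in) = 1 → bit 1, carry out 0
  col 4: 0 + 1 + 0 (carry in) = 1 → bit 1, carry out 0
  col 5: 1 + 0 + 0 (carry in) = 1 → bit 1, carry out 0
  col 6: 1 + 1 + 0 (carry in) = 2 → bit 0, carry out 1
  col 7: 1 + 1 + 1 (carry in) = 3 → bit 1, carry out 1
  col 8: 0 + 0 + 1 (carry in) = 1 → bit 1, carry out 0
  col 9: 1 + 1 + 0 (carry in) = 2 → bit 0, carry out 1
  col 10: 0 + 0 + 1 (carry in) = 1 → bit 1, carry out 0
Reading bits MSB→LSB: 10110111101
Strip leading zeros: 10110111101
= 10110111101


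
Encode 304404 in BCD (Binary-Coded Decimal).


Each digit → 4-bit binary:
  3 → 0011
  0 → 0000
  4 → 0100
  4 → 0100
  0 → 0000
  4 → 0100
= 0011 0000 0100 0100 0000 0100


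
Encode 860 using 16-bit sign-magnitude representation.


Sign bit: 0 (positive)
Magnitude: 860 = 000001101011100
= 0000001101011100


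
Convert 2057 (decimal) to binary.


Divide by 2 repeatedly:
2057 ÷ 2 = 1028 remainder 1
1028 ÷ 2 = 514 remainder 0
514 ÷ 2 = 257 remainder 0
257 ÷ 2 = 128 remainder 1
128 ÷ 2 = 64 remainder 0
64 ÷ 2 = 32 remainder 0
32 ÷ 2 = 16 remainder 0
16 ÷ 2 = 8 remainder 0
8 ÷ 2 = 4 remainder 0
4 ÷ 2 = 2 remainder 0
2 ÷ 2 = 1 remainder 0
1 ÷ 2 = 0 remainder 1
Reading remainders bottom-up:
= 100000001001


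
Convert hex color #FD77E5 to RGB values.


Hex: #FD77E5
R = FD₁₆ = 253
G = 77₁₆ = 119
B = E5₁₆ = 229
= RGB(253, 119, 229)


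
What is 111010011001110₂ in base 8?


Group into 3-bit groups: 111010011001110
  111 = 7
  010 = 2
  011 = 3
  001 = 1
  110 = 6
= 0o72316


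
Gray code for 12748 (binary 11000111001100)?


Binary: 11000111001100
Gray code: G = B XOR (B >> 1)
B >> 1 = 01100011100110
11000111001100 XOR 01100011100110:
  1 XOR 0 = 1
  1 XOR 1 = 0
  0 XOR 1 = 1
  0 XOR 0 = 0
  0 XOR 0 = 0
  1 XOR 0 = 1
  1 XOR 1 = 0
  1 XOR 1 = 0
  0 XOR 1 = 1
  0 XOR 0 = 0
  1 XOR 0 = 1
  1 XOR 1 = 0
  0 XOR 1 = 1
  0 XOR 0 = 0
= 10100100101010


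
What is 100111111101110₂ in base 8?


Group into 3-bit groups: 100111111101110
  100 = 4
  111 = 7
  111 = 7
  101 = 5
  110 = 6
= 0o47756


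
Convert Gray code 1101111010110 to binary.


Gray code: 1101111010110
MSB stays the same: 1
Each subsequent bit = prev_binary XOR current_gray:
  B[1] = 1 XOR 1 = 0
  B[2] = 0 XOR 0 = 0
  B[3] = 0 XOR 1 = 1
  B[4] = 1 XOR 1 = 0
  B[5] = 0 XOR 1 = 1
  B[6] = 1 XOR 1 = 0
  B[7] = 0 XOR 0 = 0
  B[8] = 0 XOR 1 = 1
  B[9] = 1 XOR 0 = 1
  B[10] = 1 XOR 1 = 0
  B[11] = 0 XOR 1 = 1
  B[12] = 1 XOR 0 = 1
= 1001010011011 (4763 decimal)


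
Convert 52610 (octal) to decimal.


Positional values:
Position 0: 0 × 8^0 = 0
Position 1: 1 × 8^1 = 8
Position 2: 6 × 8^2 = 384
Position 3: 2 × 8^3 = 1024
Position 4: 5 × 8^4 = 20480
Sum = 0 + 8 + 384 + 1024 + 20480
= 21896


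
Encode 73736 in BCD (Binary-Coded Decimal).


Each digit → 4-bit binary:
  7 → 0111
  3 → 0011
  7 → 0111
  3 → 0011
  6 → 0110
= 0111 0011 0111 0011 0110


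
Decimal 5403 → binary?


Divide by 2 repeatedly:
5403 ÷ 2 = 2701 remainder 1
2701 ÷ 2 = 1350 remainder 1
1350 ÷ 2 = 675 remainder 0
675 ÷ 2 = 337 remainder 1
337 ÷ 2 = 168 remainder 1
168 ÷ 2 = 84 remainder 0
84 ÷ 2 = 42 remainder 0
42 ÷ 2 = 21 remainder 0
21 ÷ 2 = 10 remainder 1
10 ÷ 2 = 5 remainder 0
5 ÷ 2 = 2 remainder 1
2 ÷ 2 = 1 remainder 0
1 ÷ 2 = 0 remainder 1
Reading remainders bottom-up:
= 1010100011011


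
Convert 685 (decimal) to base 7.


Divide by 7 repeatedly:
685 ÷ 7 = 97 remainder 6
97 ÷ 7 = 13 remainder 6
13 ÷ 7 = 1 remainder 6
1 ÷ 7 = 0 remainder 1
Reading remainders bottom-up:
= 1666


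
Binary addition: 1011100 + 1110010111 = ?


Align and add column by column (LSB to MSB, carry propagating):
  00001011100
+ 01110010111
  -----------
  col 0: 0 + 1 + 0 (carry in) = 1 → bit 1, carry out 0
  col 1: 0 + 1 + 0 (carry in) = 1 → bit 1, carry out 0
  col 2: 1 + 1 + 0 (carry in) = 2 → bit 0, carry out 1
  col 3: 1 + 0 + 1 (carry in) = 2 → bit 0, carry out 1
  col 4: 1 + 1 + 1 (carry in) = 3 → bit 1, carry out 1
  col 5: 0 + 0 + 1 (carry in) = 1 → bit 1, carry out 0
  col 6: 1 + 0 + 0 (carry in) = 1 → bit 1, carry out 0
  col 7: 0 + 1 + 0 (carry in) = 1 → bit 1, carry out 0
  col 8: 0 + 1 + 0 (carry in) = 1 → bit 1, carry out 0
  col 9: 0 + 1 + 0 (carry in) = 1 → bit 1, carry out 0
  col 10: 0 + 0 + 0 (carry in) = 0 → bit 0, carry out 0
Reading bits MSB→LSB: 01111110011
Strip leading zeros: 1111110011
= 1111110011


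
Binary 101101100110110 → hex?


Group into 4-bit nibbles: 0101101100110110
  0101 = 5
  1011 = B
  0011 = 3
  0110 = 6
= 0x5B36


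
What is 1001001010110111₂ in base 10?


Positional values:
Bit 0: 1 × 2^0 = 1
Bit 1: 1 × 2^1 = 2
Bit 2: 1 × 2^2 = 4
Bit 4: 1 × 2^4 = 16
Bit 5: 1 × 2^5 = 32
Bit 7: 1 × 2^7 = 128
Bit 9: 1 × 2^9 = 512
Bit 12: 1 × 2^12 = 4096
Bit 15: 1 × 2^15 = 32768
Sum = 1 + 2 + 4 + 16 + 32 + 128 + 512 + 4096 + 32768
= 37559


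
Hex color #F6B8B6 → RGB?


Hex: #F6B8B6
R = F6₁₆ = 246
G = B8₁₆ = 184
B = B6₁₆ = 182
= RGB(246, 184, 182)


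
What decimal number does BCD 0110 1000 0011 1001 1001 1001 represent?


Each 4-bit group → digit:
  0110 → 6
  1000 → 8
  0011 → 3
  1001 → 9
  1001 → 9
  1001 → 9
= 683999


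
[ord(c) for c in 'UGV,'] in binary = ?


String: 'UGV,'  (4 characters)
Per-character ASCII lookup:
  'U': uppercase starts at 65: 'U' = 65 + 20 = 85 → 1010101
  'G': uppercase starts at 65: 'G' = 65 + 6 = 71 → 1000111
  'V': uppercase starts at 65: 'V' = 65 + 21 = 86 → 1010110
  ',': special character: ',' = 44 → 101100
= 1010101 1000111 1010110 101100


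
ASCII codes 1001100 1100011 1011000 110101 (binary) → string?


Codes (binary): 1001100 1100011 1011000 110101
Per-code ASCII lookup:
  1001100 = 76  (range 65-90: uppercase, 76 - 65 = 11) → 'L'
  1100011 = 99  (range 97-122: lowercase, 99 - 97 = 2) → 'c'
  1011000 = 88  (range 65-90: uppercase, 88 - 65 = 23) → 'X'
  110101 = 53  (range 48-57: digits, 53 - 48 = 5) → '5'
= 'LcX5'


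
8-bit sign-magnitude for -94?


Sign bit: 1 (negative)
Magnitude: 94 = 1011110
= 11011110


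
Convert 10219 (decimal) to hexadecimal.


Divide by 16 repeatedly:
10219 ÷ 16 = 638 remainder 11 (B)
638 ÷ 16 = 39 remainder 14 (E)
39 ÷ 16 = 2 remainder 7 (7)
2 ÷ 16 = 0 remainder 2 (2)
Reading remainders bottom-up:
= 0x27EB


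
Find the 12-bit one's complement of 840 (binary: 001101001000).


Original: 001101001000
Invert all bits:
  bit 0: 0 → 1
  bit 1: 0 → 1
  bit 2: 1 → 0
  bit 3: 1 → 0
  bit 4: 0 → 1
  bit 5: 1 → 0
  bit 6: 0 → 1
  bit 7: 0 → 1
  bit 8: 1 → 0
  bit 9: 0 → 1
  bit 10: 0 → 1
  bit 11: 0 → 1
= 110010110111


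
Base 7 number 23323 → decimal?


Positional values (base 7):
  3 × 7^0 = 3 × 1 = 3
  2 × 7^1 = 2 × 7 = 14
  3 × 7^2 = 3 × 49 = 147
  3 × 7^3 = 3 × 343 = 1029
  2 × 7^4 = 2 × 2401 = 4802
Sum = 3 + 14 + 147 + 1029 + 4802
= 5995


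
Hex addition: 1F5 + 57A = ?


Align and add column by column (LSB to MSB, each column mod 16 with carry):
  01F5
+ 057A
  ----
  col 0: 5(5) + A(10) + 0 (carry in) = 15 → F(15), carry out 0
  col 1: F(15) + 7(7) + 0 (carry in) = 22 → 6(6), carry out 1
  col 2: 1(1) + 5(5) + 1 (carry in) = 7 → 7(7), carry out 0
  col 3: 0(0) + 0(0) + 0 (carry in) = 0 → 0(0), carry out 0
Reading digits MSB→LSB: 076F
Strip leading zeros: 76F
= 0x76F


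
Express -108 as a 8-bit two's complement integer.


Original: 01101100
Step 1 - Invert all bits: 10010011
Step 2 - Add 1: 10010011 + 1
= 10010100 (represents -108)


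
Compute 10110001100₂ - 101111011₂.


Align and subtract column by column (LSB to MSB, borrowing when needed):
  10110001100
- 00101111011
  -----------
  col 0: (0 - 0 borrow-in) - 1 → borrow from next column: (0+2) - 1 = 1, borrow out 1
  col 1: (0 - 1 borrow-in) - 1 → borrow from next column: (-1+2) - 1 = 0, borrow out 1
  col 2: (1 - 1 borrow-in) - 0 → 0 - 0 = 0, borrow out 0
  col 3: (1 - 0 borrow-in) - 1 → 1 - 1 = 0, borrow out 0
  col 4: (0 - 0 borrow-in) - 1 → borrow from next column: (0+2) - 1 = 1, borrow out 1
  col 5: (0 - 1 borrow-in) - 1 → borrow from next column: (-1+2) - 1 = 0, borrow out 1
  col 6: (0 - 1 borrow-in) - 1 → borrow from next column: (-1+2) - 1 = 0, borrow out 1
  col 7: (1 - 1 borrow-in) - 0 → 0 - 0 = 0, borrow out 0
  col 8: (1 - 0 borrow-in) - 1 → 1 - 1 = 0, borrow out 0
  col 9: (0 - 0 borrow-in) - 0 → 0 - 0 = 0, borrow out 0
  col 10: (1 - 0 borrow-in) - 0 → 1 - 0 = 1, borrow out 0
Reading bits MSB→LSB: 10000010001
Strip leading zeros: 10000010001
= 10000010001


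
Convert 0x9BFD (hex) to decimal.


Positional values:
Position 0: D × 16^0 = 13 × 1 = 13
Position 1: F × 16^1 = 15 × 16 = 240
Position 2: B × 16^2 = 11 × 256 = 2816
Position 3: 9 × 16^3 = 9 × 4096 = 36864
Sum = 13 + 240 + 2816 + 36864
= 39933


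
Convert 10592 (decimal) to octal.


Divide by 8 repeatedly:
10592 ÷ 8 = 1324 remainder 0
1324 ÷ 8 = 165 remainder 4
165 ÷ 8 = 20 remainder 5
20 ÷ 8 = 2 remainder 4
2 ÷ 8 = 0 remainder 2
Reading remainders bottom-up:
= 0o24540


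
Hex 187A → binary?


Each hex digit → 4 binary bits:
  1 = 0001
  8 = 1000
  7 = 0111
  A = 1010
Concatenate: 0001 1000 0111 1010
= 0001100001111010


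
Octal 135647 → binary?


Each octal digit → 3 binary bits:
  1 = 001
  3 = 011
  5 = 101
  6 = 110
  4 = 100
  7 = 111
Concatenate: 001 011 101 110 100 111
= 001011101110100111


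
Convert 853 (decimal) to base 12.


Divide by 12 repeatedly:
853 ÷ 12 = 71 remainder 1
71 ÷ 12 = 5 remainder 11
5 ÷ 12 = 0 remainder 5
Reading remainders bottom-up:
= 5B1


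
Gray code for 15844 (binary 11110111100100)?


Binary: 11110111100100
Gray code: G = B XOR (B >> 1)
B >> 1 = 01111011110010
11110111100100 XOR 01111011110010:
  1 XOR 0 = 1
  1 XOR 1 = 0
  1 XOR 1 = 0
  1 XOR 1 = 0
  0 XOR 1 = 1
  1 XOR 0 = 1
  1 XOR 1 = 0
  1 XOR 1 = 0
  1 XOR 1 = 0
  0 XOR 1 = 1
  0 XOR 0 = 0
  1 XOR 0 = 1
  0 XOR 1 = 1
  0 XOR 0 = 0
= 10001100010110


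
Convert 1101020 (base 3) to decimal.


Positional values (base 3):
  0 × 3^0 = 0 × 1 = 0
  2 × 3^1 = 2 × 3 = 6
  0 × 3^2 = 0 × 9 = 0
  1 × 3^3 = 1 × 27 = 27
  0 × 3^4 = 0 × 81 = 0
  1 × 3^5 = 1 × 243 = 243
  1 × 3^6 = 1 × 729 = 729
Sum = 0 + 6 + 0 + 27 + 0 + 243 + 729
= 1005


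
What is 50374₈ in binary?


Each octal digit → 3 binary bits:
  5 = 101
  0 = 000
  3 = 011
  7 = 111
  4 = 100
Concatenate: 101 000 011 111 100
= 101000011111100


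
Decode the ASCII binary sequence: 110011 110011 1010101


Codes (binary): 110011 110011 1010101
Per-code ASCII lookup:
  110011 = 51  (range 48-57: digits, 51 - 48 = 3) → '3'
  110011 = 51  (range 48-57: digits, 51 - 48 = 3) → '3'
  1010101 = 85  (range 65-90: uppercase, 85 - 65 = 20) → 'U'
= '33U'


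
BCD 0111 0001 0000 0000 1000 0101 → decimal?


Each 4-bit group → digit:
  0111 → 7
  0001 → 1
  0000 → 0
  0000 → 0
  1000 → 8
  0101 → 5
= 710085


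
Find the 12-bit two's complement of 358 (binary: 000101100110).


Original: 000101100110
Step 1 - Invert all bits: 111010011001
Step 2 - Add 1: 111010011001 + 1
= 111010011010 (represents -358)


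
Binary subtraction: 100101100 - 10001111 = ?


Align and subtract column by column (LSB to MSB, borrowing when needed):
  100101100
- 010001111
  ---------
  col 0: (0 - 0 borrow-in) - 1 → borrow from next column: (0+2) - 1 = 1, borrow out 1
  col 1: (0 - 1 borrow-in) - 1 → borrow from next column: (-1+2) - 1 = 0, borrow out 1
  col 2: (1 - 1 borrow-in) - 1 → borrow from next column: (0+2) - 1 = 1, borrow out 1
  col 3: (1 - 1 borrow-in) - 1 → borrow from next column: (0+2) - 1 = 1, borrow out 1
  col 4: (0 - 1 borrow-in) - 0 → borrow from next column: (-1+2) - 0 = 1, borrow out 1
  col 5: (1 - 1 borrow-in) - 0 → 0 - 0 = 0, borrow out 0
  col 6: (0 - 0 borrow-in) - 0 → 0 - 0 = 0, borrow out 0
  col 7: (0 - 0 borrow-in) - 1 → borrow from next column: (0+2) - 1 = 1, borrow out 1
  col 8: (1 - 1 borrow-in) - 0 → 0 - 0 = 0, borrow out 0
Reading bits MSB→LSB: 010011101
Strip leading zeros: 10011101
= 10011101


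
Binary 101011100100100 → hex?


Group into 4-bit nibbles: 0101011100100100
  0101 = 5
  0111 = 7
  0010 = 2
  0100 = 4
= 0x5724


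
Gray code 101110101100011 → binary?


Gray code: 101110101100011
MSB stays the same: 1
Each subsequent bit = prev_binary XOR current_gray:
  B[1] = 1 XOR 0 = 1
  B[2] = 1 XOR 1 = 0
  B[3] = 0 XOR 1 = 1
  B[4] = 1 XOR 1 = 0
  B[5] = 0 XOR 0 = 0
  B[6] = 0 XOR 1 = 1
  B[7] = 1 XOR 0 = 1
  B[8] = 1 XOR 1 = 0
  B[9] = 0 XOR 1 = 1
  B[10] = 1 XOR 0 = 1
  B[11] = 1 XOR 0 = 1
  B[12] = 1 XOR 0 = 1
  B[13] = 1 XOR 1 = 0
  B[14] = 0 XOR 1 = 1
= 110100110111101 (27069 decimal)


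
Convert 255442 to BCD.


Each digit → 4-bit binary:
  2 → 0010
  5 → 0101
  5 → 0101
  4 → 0100
  4 → 0100
  2 → 0010
= 0010 0101 0101 0100 0100 0010


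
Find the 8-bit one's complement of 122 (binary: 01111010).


Original: 01111010
Invert all bits:
  bit 0: 0 → 1
  bit 1: 1 → 0
  bit 2: 1 → 0
  bit 3: 1 → 0
  bit 4: 1 → 0
  bit 5: 0 → 1
  bit 6: 1 → 0
  bit 7: 0 → 1
= 10000101


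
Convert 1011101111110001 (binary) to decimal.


Positional values:
Bit 0: 1 × 2^0 = 1
Bit 4: 1 × 2^4 = 16
Bit 5: 1 × 2^5 = 32
Bit 6: 1 × 2^6 = 64
Bit 7: 1 × 2^7 = 128
Bit 8: 1 × 2^8 = 256
Bit 9: 1 × 2^9 = 512
Bit 11: 1 × 2^11 = 2048
Bit 12: 1 × 2^12 = 4096
Bit 13: 1 × 2^13 = 8192
Bit 15: 1 × 2^15 = 32768
Sum = 1 + 16 + 32 + 64 + 128 + 256 + 512 + 2048 + 4096 + 8192 + 32768
= 48113


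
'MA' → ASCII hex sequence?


String: 'MA'  (2 characters)
Per-character ASCII lookup:
  'M': uppercase starts at 65: 'M' = 65 + 12 = 77 → 0x4D
  'A': uppercase starts at 65: 'A' = 65 + 0 = 65 → 0x41
= 0x4D 0x41


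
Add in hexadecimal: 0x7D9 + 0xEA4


Align and add column by column (LSB to MSB, each column mod 16 with carry):
  07D9
+ 0EA4
  ----
  col 0: 9(9) + 4(4) + 0 (carry in) = 13 → D(13), carry out 0
  col 1: D(13) + A(10) + 0 (carry in) = 23 → 7(7), carry out 1
  col 2: 7(7) + E(14) + 1 (carry in) = 22 → 6(6), carry out 1
  col 3: 0(0) + 0(0) + 1 (carry in) = 1 → 1(1), carry out 0
Reading digits MSB→LSB: 167D
Strip leading zeros: 167D
= 0x167D


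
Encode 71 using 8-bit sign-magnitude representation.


Sign bit: 0 (positive)
Magnitude: 71 = 1000111
= 01000111


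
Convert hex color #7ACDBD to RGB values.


Hex: #7ACDBD
R = 7A₁₆ = 122
G = CD₁₆ = 205
B = BD₁₆ = 189
= RGB(122, 205, 189)


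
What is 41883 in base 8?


Divide by 8 repeatedly:
41883 ÷ 8 = 5235 remainder 3
5235 ÷ 8 = 654 remainder 3
654 ÷ 8 = 81 remainder 6
81 ÷ 8 = 10 remainder 1
10 ÷ 8 = 1 remainder 2
1 ÷ 8 = 0 remainder 1
Reading remainders bottom-up:
= 0o121633


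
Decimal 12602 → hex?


Divide by 16 repeatedly:
12602 ÷ 16 = 787 remainder 10 (A)
787 ÷ 16 = 49 remainder 3 (3)
49 ÷ 16 = 3 remainder 1 (1)
3 ÷ 16 = 0 remainder 3 (3)
Reading remainders bottom-up:
= 0x313A


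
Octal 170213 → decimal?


Positional values:
Position 0: 3 × 8^0 = 3
Position 1: 1 × 8^1 = 8
Position 2: 2 × 8^2 = 128
Position 3: 0 × 8^3 = 0
Position 4: 7 × 8^4 = 28672
Position 5: 1 × 8^5 = 32768
Sum = 3 + 8 + 128 + 0 + 28672 + 32768
= 61579


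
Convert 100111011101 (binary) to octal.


Group into 3-bit groups: 100111011101
  100 = 4
  111 = 7
  011 = 3
  101 = 5
= 0o4735


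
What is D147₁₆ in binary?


Each hex digit → 4 binary bits:
  D = 1101
  1 = 0001
  4 = 0100
  7 = 0111
Concatenate: 1101 0001 0100 0111
= 1101000101000111


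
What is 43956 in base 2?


Divide by 2 repeatedly:
43956 ÷ 2 = 21978 remainder 0
21978 ÷ 2 = 10989 remainder 0
10989 ÷ 2 = 5494 remainder 1
5494 ÷ 2 = 2747 remainder 0
2747 ÷ 2 = 1373 remainder 1
1373 ÷ 2 = 686 remainder 1
686 ÷ 2 = 343 remainder 0
343 ÷ 2 = 171 remainder 1
171 ÷ 2 = 85 remainder 1
85 ÷ 2 = 42 remainder 1
42 ÷ 2 = 21 remainder 0
21 ÷ 2 = 10 remainder 1
10 ÷ 2 = 5 remainder 0
5 ÷ 2 = 2 remainder 1
2 ÷ 2 = 1 remainder 0
1 ÷ 2 = 0 remainder 1
Reading remainders bottom-up:
= 1010101110110100


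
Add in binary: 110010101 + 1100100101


Align and add column by column (LSB to MSB, carry propagating):
  00110010101
+ 01100100101
  -----------
  col 0: 1 + 1 + 0 (carry in) = 2 → bit 0, carry out 1
  col 1: 0 + 0 + 1 (carry in) = 1 → bit 1, carry out 0
  col 2: 1 + 1 + 0 (carry in) = 2 → bit 0, carry out 1
  col 3: 0 + 0 + 1 (carry in) = 1 → bit 1, carry out 0
  col 4: 1 + 0 + 0 (carry in) = 1 → bit 1, carry out 0
  col 5: 0 + 1 + 0 (carry in) = 1 → bit 1, carry out 0
  col 6: 0 + 0 + 0 (carry in) = 0 → bit 0, carry out 0
  col 7: 1 + 0 + 0 (carry in) = 1 → bit 1, carry out 0
  col 8: 1 + 1 + 0 (carry in) = 2 → bit 0, carry out 1
  col 9: 0 + 1 + 1 (carry in) = 2 → bit 0, carry out 1
  col 10: 0 + 0 + 1 (carry in) = 1 → bit 1, carry out 0
Reading bits MSB→LSB: 10010111010
Strip leading zeros: 10010111010
= 10010111010


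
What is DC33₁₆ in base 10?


Positional values:
Position 0: 3 × 16^0 = 3 × 1 = 3
Position 1: 3 × 16^1 = 3 × 16 = 48
Position 2: C × 16^2 = 12 × 256 = 3072
Position 3: D × 16^3 = 13 × 4096 = 53248
Sum = 3 + 48 + 3072 + 53248
= 56371


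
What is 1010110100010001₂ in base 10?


Positional values:
Bit 0: 1 × 2^0 = 1
Bit 4: 1 × 2^4 = 16
Bit 8: 1 × 2^8 = 256
Bit 10: 1 × 2^10 = 1024
Bit 11: 1 × 2^11 = 2048
Bit 13: 1 × 2^13 = 8192
Bit 15: 1 × 2^15 = 32768
Sum = 1 + 16 + 256 + 1024 + 2048 + 8192 + 32768
= 44305


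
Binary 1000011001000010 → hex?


Group into 4-bit nibbles: 1000011001000010
  1000 = 8
  0110 = 6
  0100 = 4
  0010 = 2
= 0x8642


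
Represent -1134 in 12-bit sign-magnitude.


Sign bit: 1 (negative)
Magnitude: 1134 = 10001101110
= 110001101110


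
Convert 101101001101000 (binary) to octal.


Group into 3-bit groups: 101101001101000
  101 = 5
  101 = 5
  001 = 1
  101 = 5
  000 = 0
= 0o55150


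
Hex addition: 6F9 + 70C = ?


Align and add column by column (LSB to MSB, each column mod 16 with carry):
  06F9
+ 070C
  ----
  col 0: 9(9) + C(12) + 0 (carry in) = 21 → 5(5), carry out 1
  col 1: F(15) + 0(0) + 1 (carry in) = 16 → 0(0), carry out 1
  col 2: 6(6) + 7(7) + 1 (carry in) = 14 → E(14), carry out 0
  col 3: 0(0) + 0(0) + 0 (carry in) = 0 → 0(0), carry out 0
Reading digits MSB→LSB: 0E05
Strip leading zeros: E05
= 0xE05


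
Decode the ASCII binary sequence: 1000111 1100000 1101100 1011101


Codes (binary): 1000111 1100000 1101100 1011101
Per-code ASCII lookup:
  1000111 = 71  (range 65-90: uppercase, 71 - 65 = 6) → 'G'
  1100000 = 96  (special character) → '`'
  1101100 = 108  (range 97-122: lowercase, 108 - 97 = 11) → 'l'
  1011101 = 93  (special character) → ']'
= 'G`l]'


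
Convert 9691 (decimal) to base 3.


Divide by 3 repeatedly:
9691 ÷ 3 = 3230 remainder 1
3230 ÷ 3 = 1076 remainder 2
1076 ÷ 3 = 358 remainder 2
358 ÷ 3 = 119 remainder 1
119 ÷ 3 = 39 remainder 2
39 ÷ 3 = 13 remainder 0
13 ÷ 3 = 4 remainder 1
4 ÷ 3 = 1 remainder 1
1 ÷ 3 = 0 remainder 1
Reading remainders bottom-up:
= 111021221


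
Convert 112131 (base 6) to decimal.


Positional values (base 6):
  1 × 6^0 = 1 × 1 = 1
  3 × 6^1 = 3 × 6 = 18
  1 × 6^2 = 1 × 36 = 36
  2 × 6^3 = 2 × 216 = 432
  1 × 6^4 = 1 × 1296 = 1296
  1 × 6^5 = 1 × 7776 = 7776
Sum = 1 + 18 + 36 + 432 + 1296 + 7776
= 9559


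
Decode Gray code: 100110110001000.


Gray code: 100110110001000
MSB stays the same: 1
Each subsequent bit = prev_binary XOR current_gray:
  B[1] = 1 XOR 0 = 1
  B[2] = 1 XOR 0 = 1
  B[3] = 1 XOR 1 = 0
  B[4] = 0 XOR 1 = 1
  B[5] = 1 XOR 0 = 1
  B[6] = 1 XOR 1 = 0
  B[7] = 0 XOR 1 = 1
  B[8] = 1 XOR 0 = 1
  B[9] = 1 XOR 0 = 1
  B[10] = 1 XOR 0 = 1
  B[11] = 1 XOR 1 = 0
  B[12] = 0 XOR 0 = 0
  B[13] = 0 XOR 0 = 0
  B[14] = 0 XOR 0 = 0
= 111011011110000 (30448 decimal)


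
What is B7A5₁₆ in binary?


Each hex digit → 4 binary bits:
  B = 1011
  7 = 0111
  A = 1010
  5 = 0101
Concatenate: 1011 0111 1010 0101
= 1011011110100101


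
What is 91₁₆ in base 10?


Positional values:
Position 0: 1 × 16^0 = 1 × 1 = 1
Position 1: 9 × 16^1 = 9 × 16 = 144
Sum = 1 + 144
= 145


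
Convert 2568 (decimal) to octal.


Divide by 8 repeatedly:
2568 ÷ 8 = 321 remainder 0
321 ÷ 8 = 40 remainder 1
40 ÷ 8 = 5 remainder 0
5 ÷ 8 = 0 remainder 5
Reading remainders bottom-up:
= 0o5010


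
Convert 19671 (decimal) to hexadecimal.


Divide by 16 repeatedly:
19671 ÷ 16 = 1229 remainder 7 (7)
1229 ÷ 16 = 76 remainder 13 (D)
76 ÷ 16 = 4 remainder 12 (C)
4 ÷ 16 = 0 remainder 4 (4)
Reading remainders bottom-up:
= 0x4CD7


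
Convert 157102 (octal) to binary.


Each octal digit → 3 binary bits:
  1 = 001
  5 = 101
  7 = 111
  1 = 001
  0 = 000
  2 = 010
Concatenate: 001 101 111 001 000 010
= 001101111001000010


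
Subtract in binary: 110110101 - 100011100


Align and subtract column by column (LSB to MSB, borrowing when needed):
  110110101
- 100011100
  ---------
  col 0: (1 - 0 borrow-in) - 0 → 1 - 0 = 1, borrow out 0
  col 1: (0 - 0 borrow-in) - 0 → 0 - 0 = 0, borrow out 0
  col 2: (1 - 0 borrow-in) - 1 → 1 - 1 = 0, borrow out 0
  col 3: (0 - 0 borrow-in) - 1 → borrow from next column: (0+2) - 1 = 1, borrow out 1
  col 4: (1 - 1 borrow-in) - 1 → borrow from next column: (0+2) - 1 = 1, borrow out 1
  col 5: (1 - 1 borrow-in) - 0 → 0 - 0 = 0, borrow out 0
  col 6: (0 - 0 borrow-in) - 0 → 0 - 0 = 0, borrow out 0
  col 7: (1 - 0 borrow-in) - 0 → 1 - 0 = 1, borrow out 0
  col 8: (1 - 0 borrow-in) - 1 → 1 - 1 = 0, borrow out 0
Reading bits MSB→LSB: 010011001
Strip leading zeros: 10011001
= 10011001


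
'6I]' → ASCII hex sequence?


String: '6I]'  (3 characters)
Per-character ASCII lookup:
  '6': digits start at 48: '6' = 48 + 6 = 54 → 0x36
  'I': uppercase starts at 65: 'I' = 65 + 8 = 73 → 0x49
  ']': special character: ']' = 93 → 0x5D
= 0x36 0x49 0x5D


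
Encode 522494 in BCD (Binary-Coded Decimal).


Each digit → 4-bit binary:
  5 → 0101
  2 → 0010
  2 → 0010
  4 → 0100
  9 → 1001
  4 → 0100
= 0101 0010 0010 0100 1001 0100


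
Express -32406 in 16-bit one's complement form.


Original: 0111111010010110
Invert all bits:
  bit 0: 0 → 1
  bit 1: 1 → 0
  bit 2: 1 → 0
  bit 3: 1 → 0
  bit 4: 1 → 0
  bit 5: 1 → 0
  bit 6: 1 → 0
  bit 7: 0 → 1
  bit 8: 1 → 0
  bit 9: 0 → 1
  bit 10: 0 → 1
  bit 11: 1 → 0
  bit 12: 0 → 1
  bit 13: 1 → 0
  bit 14: 1 → 0
  bit 15: 0 → 1
= 1000000101101001


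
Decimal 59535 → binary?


Divide by 2 repeatedly:
59535 ÷ 2 = 29767 remainder 1
29767 ÷ 2 = 14883 remainder 1
14883 ÷ 2 = 7441 remainder 1
7441 ÷ 2 = 3720 remainder 1
3720 ÷ 2 = 1860 remainder 0
1860 ÷ 2 = 930 remainder 0
930 ÷ 2 = 465 remainder 0
465 ÷ 2 = 232 remainder 1
232 ÷ 2 = 116 remainder 0
116 ÷ 2 = 58 remainder 0
58 ÷ 2 = 29 remainder 0
29 ÷ 2 = 14 remainder 1
14 ÷ 2 = 7 remainder 0
7 ÷ 2 = 3 remainder 1
3 ÷ 2 = 1 remainder 1
1 ÷ 2 = 0 remainder 1
Reading remainders bottom-up:
= 1110100010001111


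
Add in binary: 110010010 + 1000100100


Align and add column by column (LSB to MSB, carry propagating):
  00110010010
+ 01000100100
  -----------
  col 0: 0 + 0 + 0 (carry in) = 0 → bit 0, carry out 0
  col 1: 1 + 0 + 0 (carry in) = 1 → bit 1, carry out 0
  col 2: 0 + 1 + 0 (carry in) = 1 → bit 1, carry out 0
  col 3: 0 + 0 + 0 (carry in) = 0 → bit 0, carry out 0
  col 4: 1 + 0 + 0 (carry in) = 1 → bit 1, carry out 0
  col 5: 0 + 1 + 0 (carry in) = 1 → bit 1, carry out 0
  col 6: 0 + 0 + 0 (carry in) = 0 → bit 0, carry out 0
  col 7: 1 + 0 + 0 (carry in) = 1 → bit 1, carry out 0
  col 8: 1 + 0 + 0 (carry in) = 1 → bit 1, carry out 0
  col 9: 0 + 1 + 0 (carry in) = 1 → bit 1, carry out 0
  col 10: 0 + 0 + 0 (carry in) = 0 → bit 0, carry out 0
Reading bits MSB→LSB: 01110110110
Strip leading zeros: 1110110110
= 1110110110


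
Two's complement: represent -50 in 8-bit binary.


Original: 00110010
Step 1 - Invert all bits: 11001101
Step 2 - Add 1: 11001101 + 1
= 11001110 (represents -50)


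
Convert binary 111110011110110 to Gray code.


Binary: 111110011110110
Gray code: G = B XOR (B >> 1)
B >> 1 = 011111001111011
111110011110110 XOR 011111001111011:
  1 XOR 0 = 1
  1 XOR 1 = 0
  1 XOR 1 = 0
  1 XOR 1 = 0
  1 XOR 1 = 0
  0 XOR 1 = 1
  0 XOR 0 = 0
  1 XOR 0 = 1
  1 XOR 1 = 0
  1 XOR 1 = 0
  1 XOR 1 = 0
  0 XOR 1 = 1
  1 XOR 0 = 1
  1 XOR 1 = 0
  0 XOR 1 = 1
= 100001010001101


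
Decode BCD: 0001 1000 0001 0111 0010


Each 4-bit group → digit:
  0001 → 1
  1000 → 8
  0001 → 1
  0111 → 7
  0010 → 2
= 18172


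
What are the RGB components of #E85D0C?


Hex: #E85D0C
R = E8₁₆ = 232
G = 5D₁₆ = 93
B = 0C₁₆ = 12
= RGB(232, 93, 12)


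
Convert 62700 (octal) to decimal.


Positional values:
Position 0: 0 × 8^0 = 0
Position 1: 0 × 8^1 = 0
Position 2: 7 × 8^2 = 448
Position 3: 2 × 8^3 = 1024
Position 4: 6 × 8^4 = 24576
Sum = 0 + 0 + 448 + 1024 + 24576
= 26048


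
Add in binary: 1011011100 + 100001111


Align and add column by column (LSB to MSB, carry propagating):
  01011011100
+ 00100001111
  -----------
  col 0: 0 + 1 + 0 (carry in) = 1 → bit 1, carry out 0
  col 1: 0 + 1 + 0 (carry in) = 1 → bit 1, carry out 0
  col 2: 1 + 1 + 0 (carry in) = 2 → bit 0, carry out 1
  col 3: 1 + 1 + 1 (carry in) = 3 → bit 1, carry out 1
  col 4: 1 + 0 + 1 (carry in) = 2 → bit 0, carry out 1
  col 5: 0 + 0 + 1 (carry in) = 1 → bit 1, carry out 0
  col 6: 1 + 0 + 0 (carry in) = 1 → bit 1, carry out 0
  col 7: 1 + 0 + 0 (carry in) = 1 → bit 1, carry out 0
  col 8: 0 + 1 + 0 (carry in) = 1 → bit 1, carry out 0
  col 9: 1 + 0 + 0 (carry in) = 1 → bit 1, carry out 0
  col 10: 0 + 0 + 0 (carry in) = 0 → bit 0, carry out 0
Reading bits MSB→LSB: 01111101011
Strip leading zeros: 1111101011
= 1111101011


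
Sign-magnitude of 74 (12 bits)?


Sign bit: 0 (positive)
Magnitude: 74 = 00001001010
= 000001001010


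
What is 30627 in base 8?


Divide by 8 repeatedly:
30627 ÷ 8 = 3828 remainder 3
3828 ÷ 8 = 478 remainder 4
478 ÷ 8 = 59 remainder 6
59 ÷ 8 = 7 remainder 3
7 ÷ 8 = 0 remainder 7
Reading remainders bottom-up:
= 0o73643


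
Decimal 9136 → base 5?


Divide by 5 repeatedly:
9136 ÷ 5 = 1827 remainder 1
1827 ÷ 5 = 365 remainder 2
365 ÷ 5 = 73 remainder 0
73 ÷ 5 = 14 remainder 3
14 ÷ 5 = 2 remainder 4
2 ÷ 5 = 0 remainder 2
Reading remainders bottom-up:
= 243021


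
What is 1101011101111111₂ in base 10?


Positional values:
Bit 0: 1 × 2^0 = 1
Bit 1: 1 × 2^1 = 2
Bit 2: 1 × 2^2 = 4
Bit 3: 1 × 2^3 = 8
Bit 4: 1 × 2^4 = 16
Bit 5: 1 × 2^5 = 32
Bit 6: 1 × 2^6 = 64
Bit 8: 1 × 2^8 = 256
Bit 9: 1 × 2^9 = 512
Bit 10: 1 × 2^10 = 1024
Bit 12: 1 × 2^12 = 4096
Bit 14: 1 × 2^14 = 16384
Bit 15: 1 × 2^15 = 32768
Sum = 1 + 2 + 4 + 8 + 16 + 32 + 64 + 256 + 512 + 1024 + 4096 + 16384 + 32768
= 55167


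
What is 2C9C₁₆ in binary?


Each hex digit → 4 binary bits:
  2 = 0010
  C = 1100
  9 = 1001
  C = 1100
Concatenate: 0010 1100 1001 1100
= 0010110010011100


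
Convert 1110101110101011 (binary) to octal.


Group into 3-bit groups: 001110101110101011
  001 = 1
  110 = 6
  101 = 5
  110 = 6
  101 = 5
  011 = 3
= 0o165653


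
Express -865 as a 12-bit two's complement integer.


Original: 001101100001
Step 1 - Invert all bits: 110010011110
Step 2 - Add 1: 110010011110 + 1
= 110010011111 (represents -865)


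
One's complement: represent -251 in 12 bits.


Original: 000011111011
Invert all bits:
  bit 0: 0 → 1
  bit 1: 0 → 1
  bit 2: 0 → 1
  bit 3: 0 → 1
  bit 4: 1 → 0
  bit 5: 1 → 0
  bit 6: 1 → 0
  bit 7: 1 → 0
  bit 8: 1 → 0
  bit 9: 0 → 1
  bit 10: 1 → 0
  bit 11: 1 → 0
= 111100000100


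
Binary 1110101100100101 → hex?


Group into 4-bit nibbles: 1110101100100101
  1110 = E
  1011 = B
  0010 = 2
  0101 = 5
= 0xEB25


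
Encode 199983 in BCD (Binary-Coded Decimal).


Each digit → 4-bit binary:
  1 → 0001
  9 → 1001
  9 → 1001
  9 → 1001
  8 → 1000
  3 → 0011
= 0001 1001 1001 1001 1000 0011


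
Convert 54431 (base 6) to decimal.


Positional values (base 6):
  1 × 6^0 = 1 × 1 = 1
  3 × 6^1 = 3 × 6 = 18
  4 × 6^2 = 4 × 36 = 144
  4 × 6^3 = 4 × 216 = 864
  5 × 6^4 = 5 × 1296 = 6480
Sum = 1 + 18 + 144 + 864 + 6480
= 7507


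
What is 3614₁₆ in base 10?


Positional values:
Position 0: 4 × 16^0 = 4 × 1 = 4
Position 1: 1 × 16^1 = 1 × 16 = 16
Position 2: 6 × 16^2 = 6 × 256 = 1536
Position 3: 3 × 16^3 = 3 × 4096 = 12288
Sum = 4 + 16 + 1536 + 12288
= 13844


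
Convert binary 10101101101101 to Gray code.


Binary: 10101101101101
Gray code: G = B XOR (B >> 1)
B >> 1 = 01010110110110
10101101101101 XOR 01010110110110:
  1 XOR 0 = 1
  0 XOR 1 = 1
  1 XOR 0 = 1
  0 XOR 1 = 1
  1 XOR 0 = 1
  1 XOR 1 = 0
  0 XOR 1 = 1
  1 XOR 0 = 1
  1 XOR 1 = 0
  0 XOR 1 = 1
  1 XOR 0 = 1
  1 XOR 1 = 0
  0 XOR 1 = 1
  1 XOR 0 = 1
= 11111011011011


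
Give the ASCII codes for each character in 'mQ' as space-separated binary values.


String: 'mQ'  (2 characters)
Per-character ASCII lookup:
  'm': lowercase starts at 97: 'm' = 97 + 12 = 109 → 1101101
  'Q': uppercase starts at 65: 'Q' = 65 + 16 = 81 → 1010001
= 1101101 1010001


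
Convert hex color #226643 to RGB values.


Hex: #226643
R = 22₁₆ = 34
G = 66₁₆ = 102
B = 43₁₆ = 67
= RGB(34, 102, 67)


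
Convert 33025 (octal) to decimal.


Positional values:
Position 0: 5 × 8^0 = 5
Position 1: 2 × 8^1 = 16
Position 2: 0 × 8^2 = 0
Position 3: 3 × 8^3 = 1536
Position 4: 3 × 8^4 = 12288
Sum = 5 + 16 + 0 + 1536 + 12288
= 13845


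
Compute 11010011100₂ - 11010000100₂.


Align and subtract column by column (LSB to MSB, borrowing when needed):
  11010011100
- 11010000100
  -----------
  col 0: (0 - 0 borrow-in) - 0 → 0 - 0 = 0, borrow out 0
  col 1: (0 - 0 borrow-in) - 0 → 0 - 0 = 0, borrow out 0
  col 2: (1 - 0 borrow-in) - 1 → 1 - 1 = 0, borrow out 0
  col 3: (1 - 0 borrow-in) - 0 → 1 - 0 = 1, borrow out 0
  col 4: (1 - 0 borrow-in) - 0 → 1 - 0 = 1, borrow out 0
  col 5: (0 - 0 borrow-in) - 0 → 0 - 0 = 0, borrow out 0
  col 6: (0 - 0 borrow-in) - 0 → 0 - 0 = 0, borrow out 0
  col 7: (1 - 0 borrow-in) - 1 → 1 - 1 = 0, borrow out 0
  col 8: (0 - 0 borrow-in) - 0 → 0 - 0 = 0, borrow out 0
  col 9: (1 - 0 borrow-in) - 1 → 1 - 1 = 0, borrow out 0
  col 10: (1 - 0 borrow-in) - 1 → 1 - 1 = 0, borrow out 0
Reading bits MSB→LSB: 00000011000
Strip leading zeros: 11000
= 11000


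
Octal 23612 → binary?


Each octal digit → 3 binary bits:
  2 = 010
  3 = 011
  6 = 110
  1 = 001
  2 = 010
Concatenate: 010 011 110 001 010
= 010011110001010


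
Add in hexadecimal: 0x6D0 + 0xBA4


Align and add column by column (LSB to MSB, each column mod 16 with carry):
  06D0
+ 0BA4
  ----
  col 0: 0(0) + 4(4) + 0 (carry in) = 4 → 4(4), carry out 0
  col 1: D(13) + A(10) + 0 (carry in) = 23 → 7(7), carry out 1
  col 2: 6(6) + B(11) + 1 (carry in) = 18 → 2(2), carry out 1
  col 3: 0(0) + 0(0) + 1 (carry in) = 1 → 1(1), carry out 0
Reading digits MSB→LSB: 1274
Strip leading zeros: 1274
= 0x1274


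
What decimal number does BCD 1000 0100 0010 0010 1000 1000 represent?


Each 4-bit group → digit:
  1000 → 8
  0100 → 4
  0010 → 2
  0010 → 2
  1000 → 8
  1000 → 8
= 842288


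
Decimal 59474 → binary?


Divide by 2 repeatedly:
59474 ÷ 2 = 29737 remainder 0
29737 ÷ 2 = 14868 remainder 1
14868 ÷ 2 = 7434 remainder 0
7434 ÷ 2 = 3717 remainder 0
3717 ÷ 2 = 1858 remainder 1
1858 ÷ 2 = 929 remainder 0
929 ÷ 2 = 464 remainder 1
464 ÷ 2 = 232 remainder 0
232 ÷ 2 = 116 remainder 0
116 ÷ 2 = 58 remainder 0
58 ÷ 2 = 29 remainder 0
29 ÷ 2 = 14 remainder 1
14 ÷ 2 = 7 remainder 0
7 ÷ 2 = 3 remainder 1
3 ÷ 2 = 1 remainder 1
1 ÷ 2 = 0 remainder 1
Reading remainders bottom-up:
= 1110100001010010


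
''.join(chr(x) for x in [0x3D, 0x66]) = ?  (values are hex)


Codes (hex): 0x3D 0x66
Per-code ASCII lookup:
  0x3D = 61  (special character) → '='
  0x66 = 102  (range 97-122: lowercase, 102 - 97 = 5) → 'f'
= '=f'


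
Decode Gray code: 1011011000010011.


Gray code: 1011011000010011
MSB stays the same: 1
Each subsequent bit = prev_binary XOR current_gray:
  B[1] = 1 XOR 0 = 1
  B[2] = 1 XOR 1 = 0
  B[3] = 0 XOR 1 = 1
  B[4] = 1 XOR 0 = 1
  B[5] = 1 XOR 1 = 0
  B[6] = 0 XOR 1 = 1
  B[7] = 1 XOR 0 = 1
  B[8] = 1 XOR 0 = 1
  B[9] = 1 XOR 0 = 1
  B[10] = 1 XOR 0 = 1
  B[11] = 1 XOR 1 = 0
  B[12] = 0 XOR 0 = 0
  B[13] = 0 XOR 0 = 0
  B[14] = 0 XOR 1 = 1
  B[15] = 1 XOR 1 = 0
= 1101101111100010 (56290 decimal)


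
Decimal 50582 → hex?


Divide by 16 repeatedly:
50582 ÷ 16 = 3161 remainder 6 (6)
3161 ÷ 16 = 197 remainder 9 (9)
197 ÷ 16 = 12 remainder 5 (5)
12 ÷ 16 = 0 remainder 12 (C)
Reading remainders bottom-up:
= 0xC596


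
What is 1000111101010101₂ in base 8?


Group into 3-bit groups: 001000111101010101
  001 = 1
  000 = 0
  111 = 7
  101 = 5
  010 = 2
  101 = 5
= 0o107525


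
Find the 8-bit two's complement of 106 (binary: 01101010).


Original: 01101010
Step 1 - Invert all bits: 10010101
Step 2 - Add 1: 10010101 + 1
= 10010110 (represents -106)


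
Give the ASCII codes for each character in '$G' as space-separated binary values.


String: '$G'  (2 characters)
Per-character ASCII lookup:
  '$': special character: '$' = 36 → 100100
  'G': uppercase starts at 65: 'G' = 65 + 6 = 71 → 1000111
= 100100 1000111


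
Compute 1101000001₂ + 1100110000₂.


Align and add column by column (LSB to MSB, carry propagating):
  01101000001
+ 01100110000
  -----------
  col 0: 1 + 0 + 0 (carry in) = 1 → bit 1, carry out 0
  col 1: 0 + 0 + 0 (carry in) = 0 → bit 0, carry out 0
  col 2: 0 + 0 + 0 (carry in) = 0 → bit 0, carry out 0
  col 3: 0 + 0 + 0 (carry in) = 0 → bit 0, carry out 0
  col 4: 0 + 1 + 0 (carry in) = 1 → bit 1, carry out 0
  col 5: 0 + 1 + 0 (carry in) = 1 → bit 1, carry out 0
  col 6: 1 + 0 + 0 (carry in) = 1 → bit 1, carry out 0
  col 7: 0 + 0 + 0 (carry in) = 0 → bit 0, carry out 0
  col 8: 1 + 1 + 0 (carry in) = 2 → bit 0, carry out 1
  col 9: 1 + 1 + 1 (carry in) = 3 → bit 1, carry out 1
  col 10: 0 + 0 + 1 (carry in) = 1 → bit 1, carry out 0
Reading bits MSB→LSB: 11001110001
Strip leading zeros: 11001110001
= 11001110001
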